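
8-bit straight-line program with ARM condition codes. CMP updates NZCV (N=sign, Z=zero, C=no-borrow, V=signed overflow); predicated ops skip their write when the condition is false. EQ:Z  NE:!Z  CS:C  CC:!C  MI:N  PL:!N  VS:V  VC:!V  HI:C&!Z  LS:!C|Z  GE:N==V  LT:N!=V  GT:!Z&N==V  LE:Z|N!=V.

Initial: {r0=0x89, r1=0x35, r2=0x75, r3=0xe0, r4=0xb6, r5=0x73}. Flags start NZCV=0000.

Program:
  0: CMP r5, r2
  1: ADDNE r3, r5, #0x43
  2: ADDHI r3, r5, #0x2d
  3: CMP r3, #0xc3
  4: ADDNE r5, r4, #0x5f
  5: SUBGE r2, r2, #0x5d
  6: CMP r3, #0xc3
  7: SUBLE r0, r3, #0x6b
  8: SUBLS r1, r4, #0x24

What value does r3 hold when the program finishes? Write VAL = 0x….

0: ✓ CMP  NZCV=1000
1: ✓ ADDNE  r3←0xb6
2: · ADDHI
3: ✓ CMP  NZCV=1000
4: ✓ ADDNE  r5←0x15
5: · SUBGE
6: ✓ CMP  NZCV=1000
7: ✓ SUBLE  r0←0x4b
8: ✓ SUBLS  r1←0x92

VAL = 0xb6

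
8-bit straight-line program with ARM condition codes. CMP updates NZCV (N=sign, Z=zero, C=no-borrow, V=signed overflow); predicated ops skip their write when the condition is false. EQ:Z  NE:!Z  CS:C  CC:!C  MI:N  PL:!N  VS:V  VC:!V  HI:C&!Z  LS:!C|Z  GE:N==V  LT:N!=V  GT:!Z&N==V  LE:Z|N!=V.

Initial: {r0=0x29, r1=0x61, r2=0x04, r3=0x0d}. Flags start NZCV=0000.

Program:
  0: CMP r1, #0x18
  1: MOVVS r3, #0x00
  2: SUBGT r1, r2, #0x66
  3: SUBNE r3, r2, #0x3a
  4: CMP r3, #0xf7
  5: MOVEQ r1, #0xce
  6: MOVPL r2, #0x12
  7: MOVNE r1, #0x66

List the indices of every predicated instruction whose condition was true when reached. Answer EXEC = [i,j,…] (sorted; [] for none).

EXEC = [2,3,7]

[0] flags=0010 → (cmp)
[1] flags=0010 VS?F → skip
[2] flags=0010 GT?T → r1=0x9e
[3] flags=0010 NE?T → r3=0xca
[4] flags=1000 → (cmp)
[5] flags=1000 EQ?F → skip
[6] flags=1000 PL?F → skip
[7] flags=1000 NE?T → r1=0x66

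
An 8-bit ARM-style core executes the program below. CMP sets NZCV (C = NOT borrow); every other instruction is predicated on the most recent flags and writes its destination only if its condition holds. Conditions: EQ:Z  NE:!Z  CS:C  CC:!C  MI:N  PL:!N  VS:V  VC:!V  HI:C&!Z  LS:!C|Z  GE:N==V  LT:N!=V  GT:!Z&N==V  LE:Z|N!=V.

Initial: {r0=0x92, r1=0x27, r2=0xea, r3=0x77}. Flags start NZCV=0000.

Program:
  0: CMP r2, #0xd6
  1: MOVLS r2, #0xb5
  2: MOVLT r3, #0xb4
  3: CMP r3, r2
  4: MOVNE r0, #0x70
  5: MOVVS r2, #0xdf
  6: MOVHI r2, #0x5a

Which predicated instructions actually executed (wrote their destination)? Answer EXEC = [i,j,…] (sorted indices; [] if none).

0: ✓ CMP  NZCV=0010
1: · MOVLS
2: · MOVLT
3: ✓ CMP  NZCV=1001
4: ✓ MOVNE  r0←0x70
5: ✓ MOVVS  r2←0xdf
6: · MOVHI

EXEC = [4,5]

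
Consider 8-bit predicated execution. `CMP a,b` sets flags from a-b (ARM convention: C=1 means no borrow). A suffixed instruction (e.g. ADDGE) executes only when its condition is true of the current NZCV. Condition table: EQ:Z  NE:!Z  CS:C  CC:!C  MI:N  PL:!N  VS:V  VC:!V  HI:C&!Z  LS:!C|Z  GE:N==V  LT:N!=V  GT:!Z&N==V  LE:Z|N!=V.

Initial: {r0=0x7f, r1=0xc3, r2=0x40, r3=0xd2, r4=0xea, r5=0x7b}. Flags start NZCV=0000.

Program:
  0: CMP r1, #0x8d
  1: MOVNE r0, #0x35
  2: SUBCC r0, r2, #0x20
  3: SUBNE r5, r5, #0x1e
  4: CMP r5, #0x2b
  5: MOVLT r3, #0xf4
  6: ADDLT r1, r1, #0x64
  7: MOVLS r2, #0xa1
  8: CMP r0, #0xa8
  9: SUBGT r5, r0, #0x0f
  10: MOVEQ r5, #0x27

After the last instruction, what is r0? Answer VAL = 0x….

0: ✓ CMP  NZCV=0010
1: ✓ MOVNE  r0←0x35
2: · SUBCC
3: ✓ SUBNE  r5←0x5d
4: ✓ CMP  NZCV=0010
5: · MOVLT
6: · ADDLT
7: · MOVLS
8: ✓ CMP  NZCV=1001
9: ✓ SUBGT  r5←0x26
10: · MOVEQ

VAL = 0x35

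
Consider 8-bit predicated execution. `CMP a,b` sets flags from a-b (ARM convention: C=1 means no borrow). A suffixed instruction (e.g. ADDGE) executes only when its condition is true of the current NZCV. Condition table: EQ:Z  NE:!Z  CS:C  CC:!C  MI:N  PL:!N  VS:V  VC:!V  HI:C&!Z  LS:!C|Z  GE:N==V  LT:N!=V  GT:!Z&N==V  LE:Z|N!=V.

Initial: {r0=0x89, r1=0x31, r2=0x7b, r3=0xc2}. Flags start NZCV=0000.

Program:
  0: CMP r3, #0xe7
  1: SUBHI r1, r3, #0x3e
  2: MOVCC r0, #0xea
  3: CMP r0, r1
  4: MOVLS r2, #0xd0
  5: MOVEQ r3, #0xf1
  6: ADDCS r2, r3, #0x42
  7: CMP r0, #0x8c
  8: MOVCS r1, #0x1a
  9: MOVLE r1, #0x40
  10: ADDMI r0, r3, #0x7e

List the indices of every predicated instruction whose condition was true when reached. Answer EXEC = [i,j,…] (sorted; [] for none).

0: ✓ CMP  NZCV=1000
1: · SUBHI
2: ✓ MOVCC  r0←0xea
3: ✓ CMP  NZCV=1010
4: · MOVLS
5: · MOVEQ
6: ✓ ADDCS  r2←0x04
7: ✓ CMP  NZCV=0010
8: ✓ MOVCS  r1←0x1a
9: · MOVLE
10: · ADDMI

EXEC = [2,6,8]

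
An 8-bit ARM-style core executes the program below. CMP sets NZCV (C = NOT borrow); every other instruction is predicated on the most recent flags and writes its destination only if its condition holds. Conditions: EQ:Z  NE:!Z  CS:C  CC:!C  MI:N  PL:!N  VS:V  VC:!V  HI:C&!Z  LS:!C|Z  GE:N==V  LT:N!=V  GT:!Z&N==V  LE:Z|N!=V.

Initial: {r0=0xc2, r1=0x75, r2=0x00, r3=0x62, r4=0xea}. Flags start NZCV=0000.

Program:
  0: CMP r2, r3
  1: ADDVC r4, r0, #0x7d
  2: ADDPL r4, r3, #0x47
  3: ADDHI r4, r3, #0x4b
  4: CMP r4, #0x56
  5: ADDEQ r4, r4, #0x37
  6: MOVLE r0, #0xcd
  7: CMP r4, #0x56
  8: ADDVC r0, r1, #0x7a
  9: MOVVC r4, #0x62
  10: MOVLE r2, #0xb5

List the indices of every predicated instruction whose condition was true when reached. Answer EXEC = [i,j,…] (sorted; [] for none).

[0] flags=1000 → (cmp)
[1] flags=1000 VC?T → r4=0x3f
[2] flags=1000 PL?F → skip
[3] flags=1000 HI?F → skip
[4] flags=1000 → (cmp)
[5] flags=1000 EQ?F → skip
[6] flags=1000 LE?T → r0=0xcd
[7] flags=1000 → (cmp)
[8] flags=1000 VC?T → r0=0xef
[9] flags=1000 VC?T → r4=0x62
[10] flags=1000 LE?T → r2=0xb5

EXEC = [1,6,8,9,10]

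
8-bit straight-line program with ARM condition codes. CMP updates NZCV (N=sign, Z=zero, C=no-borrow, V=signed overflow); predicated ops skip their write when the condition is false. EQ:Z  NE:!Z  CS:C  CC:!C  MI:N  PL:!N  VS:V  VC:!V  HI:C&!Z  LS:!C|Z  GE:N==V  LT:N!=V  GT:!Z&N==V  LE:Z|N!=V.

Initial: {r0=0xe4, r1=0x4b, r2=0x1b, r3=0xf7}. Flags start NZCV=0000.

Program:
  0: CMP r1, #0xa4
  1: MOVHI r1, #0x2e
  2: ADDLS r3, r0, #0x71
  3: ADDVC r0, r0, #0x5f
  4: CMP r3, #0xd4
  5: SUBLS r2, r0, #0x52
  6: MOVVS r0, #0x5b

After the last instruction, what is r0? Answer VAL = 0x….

VAL = 0x5b

[0] flags=1001 → (cmp)
[1] flags=1001 HI?F → skip
[2] flags=1001 LS?T → r3=0x55
[3] flags=1001 VC?F → skip
[4] flags=1001 → (cmp)
[5] flags=1001 LS?T → r2=0x92
[6] flags=1001 VS?T → r0=0x5b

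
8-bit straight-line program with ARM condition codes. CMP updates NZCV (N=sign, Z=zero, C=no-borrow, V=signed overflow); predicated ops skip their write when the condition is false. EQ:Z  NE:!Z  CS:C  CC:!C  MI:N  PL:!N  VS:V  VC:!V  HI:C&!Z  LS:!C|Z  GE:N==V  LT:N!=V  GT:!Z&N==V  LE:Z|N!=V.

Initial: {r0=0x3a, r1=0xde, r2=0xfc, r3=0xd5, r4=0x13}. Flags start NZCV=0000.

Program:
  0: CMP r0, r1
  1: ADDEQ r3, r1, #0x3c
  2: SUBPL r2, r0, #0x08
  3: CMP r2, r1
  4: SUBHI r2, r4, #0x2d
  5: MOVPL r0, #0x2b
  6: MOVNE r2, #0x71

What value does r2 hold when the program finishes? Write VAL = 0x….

0: ✓ CMP  NZCV=0000
1: · ADDEQ
2: ✓ SUBPL  r2←0x32
3: ✓ CMP  NZCV=0000
4: · SUBHI
5: ✓ MOVPL  r0←0x2b
6: ✓ MOVNE  r2←0x71

VAL = 0x71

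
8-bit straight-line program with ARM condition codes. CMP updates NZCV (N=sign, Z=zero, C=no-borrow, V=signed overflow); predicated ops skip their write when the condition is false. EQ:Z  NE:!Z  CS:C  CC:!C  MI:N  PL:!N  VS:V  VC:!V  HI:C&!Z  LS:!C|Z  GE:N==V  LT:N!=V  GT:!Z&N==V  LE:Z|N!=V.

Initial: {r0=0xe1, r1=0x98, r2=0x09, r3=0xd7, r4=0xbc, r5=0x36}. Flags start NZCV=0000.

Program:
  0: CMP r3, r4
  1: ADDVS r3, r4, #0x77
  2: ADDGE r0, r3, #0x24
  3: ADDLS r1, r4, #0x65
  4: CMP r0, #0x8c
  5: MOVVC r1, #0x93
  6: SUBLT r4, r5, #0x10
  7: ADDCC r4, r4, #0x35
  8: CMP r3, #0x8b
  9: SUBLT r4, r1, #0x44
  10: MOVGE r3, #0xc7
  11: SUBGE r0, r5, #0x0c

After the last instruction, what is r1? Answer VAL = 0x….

VAL = 0x93

[0] flags=0010 → (cmp)
[1] flags=0010 VS?F → skip
[2] flags=0010 GE?T → r0=0xfb
[3] flags=0010 LS?F → skip
[4] flags=0010 → (cmp)
[5] flags=0010 VC?T → r1=0x93
[6] flags=0010 LT?F → skip
[7] flags=0010 CC?F → skip
[8] flags=0010 → (cmp)
[9] flags=0010 LT?F → skip
[10] flags=0010 GE?T → r3=0xc7
[11] flags=0010 GE?T → r0=0x2a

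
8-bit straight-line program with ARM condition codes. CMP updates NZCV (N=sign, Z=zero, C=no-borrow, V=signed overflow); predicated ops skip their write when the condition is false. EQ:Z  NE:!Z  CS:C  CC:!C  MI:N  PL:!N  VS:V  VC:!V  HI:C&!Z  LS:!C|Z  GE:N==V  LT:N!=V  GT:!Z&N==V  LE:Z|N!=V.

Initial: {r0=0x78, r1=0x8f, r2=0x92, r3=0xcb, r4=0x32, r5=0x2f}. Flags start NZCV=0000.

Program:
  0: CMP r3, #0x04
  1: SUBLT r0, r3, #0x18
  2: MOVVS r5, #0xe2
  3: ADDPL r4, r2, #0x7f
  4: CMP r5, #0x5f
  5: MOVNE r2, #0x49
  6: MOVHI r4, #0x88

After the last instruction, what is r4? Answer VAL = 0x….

[0] flags=1010 → (cmp)
[1] flags=1010 LT?T → r0=0xb3
[2] flags=1010 VS?F → skip
[3] flags=1010 PL?F → skip
[4] flags=1000 → (cmp)
[5] flags=1000 NE?T → r2=0x49
[6] flags=1000 HI?F → skip

VAL = 0x32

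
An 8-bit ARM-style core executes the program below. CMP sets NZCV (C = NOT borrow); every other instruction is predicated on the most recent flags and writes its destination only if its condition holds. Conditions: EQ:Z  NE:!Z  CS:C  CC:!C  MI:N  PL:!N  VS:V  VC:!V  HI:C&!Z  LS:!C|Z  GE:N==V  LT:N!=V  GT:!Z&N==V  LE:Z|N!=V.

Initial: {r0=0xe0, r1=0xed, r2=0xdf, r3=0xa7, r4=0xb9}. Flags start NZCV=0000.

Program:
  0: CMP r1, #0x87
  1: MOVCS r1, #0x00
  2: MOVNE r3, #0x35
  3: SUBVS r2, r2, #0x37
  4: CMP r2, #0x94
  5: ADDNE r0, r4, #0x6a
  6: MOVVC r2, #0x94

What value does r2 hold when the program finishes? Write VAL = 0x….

[0] flags=0010 → (cmp)
[1] flags=0010 CS?T → r1=0x00
[2] flags=0010 NE?T → r3=0x35
[3] flags=0010 VS?F → skip
[4] flags=0010 → (cmp)
[5] flags=0010 NE?T → r0=0x23
[6] flags=0010 VC?T → r2=0x94

VAL = 0x94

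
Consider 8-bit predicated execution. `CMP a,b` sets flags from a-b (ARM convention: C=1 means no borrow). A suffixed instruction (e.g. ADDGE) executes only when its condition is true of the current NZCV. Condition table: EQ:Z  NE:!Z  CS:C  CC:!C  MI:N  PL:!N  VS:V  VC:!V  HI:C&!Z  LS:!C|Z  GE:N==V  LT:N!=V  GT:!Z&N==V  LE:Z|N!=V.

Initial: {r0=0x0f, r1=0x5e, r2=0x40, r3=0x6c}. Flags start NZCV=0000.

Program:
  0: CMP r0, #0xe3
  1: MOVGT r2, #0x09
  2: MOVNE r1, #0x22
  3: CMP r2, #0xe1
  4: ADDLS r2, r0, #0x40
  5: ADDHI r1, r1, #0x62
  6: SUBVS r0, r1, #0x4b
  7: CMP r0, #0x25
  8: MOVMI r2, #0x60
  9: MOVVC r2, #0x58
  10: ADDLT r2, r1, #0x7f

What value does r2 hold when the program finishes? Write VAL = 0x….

VAL = 0xa1

[0] flags=0000 → (cmp)
[1] flags=0000 GT?T → r2=0x09
[2] flags=0000 NE?T → r1=0x22
[3] flags=0000 → (cmp)
[4] flags=0000 LS?T → r2=0x4f
[5] flags=0000 HI?F → skip
[6] flags=0000 VS?F → skip
[7] flags=1000 → (cmp)
[8] flags=1000 MI?T → r2=0x60
[9] flags=1000 VC?T → r2=0x58
[10] flags=1000 LT?T → r2=0xa1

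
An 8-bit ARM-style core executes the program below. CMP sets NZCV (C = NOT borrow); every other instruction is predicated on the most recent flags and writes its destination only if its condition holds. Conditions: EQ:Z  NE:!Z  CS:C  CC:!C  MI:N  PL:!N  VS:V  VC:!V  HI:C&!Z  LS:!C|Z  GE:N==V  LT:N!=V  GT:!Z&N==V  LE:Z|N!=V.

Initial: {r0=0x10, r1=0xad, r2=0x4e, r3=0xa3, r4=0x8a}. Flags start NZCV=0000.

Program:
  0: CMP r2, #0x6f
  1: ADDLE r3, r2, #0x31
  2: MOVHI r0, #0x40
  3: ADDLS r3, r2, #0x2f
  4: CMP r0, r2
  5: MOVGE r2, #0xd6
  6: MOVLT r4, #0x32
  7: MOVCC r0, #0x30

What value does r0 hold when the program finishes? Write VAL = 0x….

[0] flags=1000 → (cmp)
[1] flags=1000 LE?T → r3=0x7f
[2] flags=1000 HI?F → skip
[3] flags=1000 LS?T → r3=0x7d
[4] flags=1000 → (cmp)
[5] flags=1000 GE?F → skip
[6] flags=1000 LT?T → r4=0x32
[7] flags=1000 CC?T → r0=0x30

VAL = 0x30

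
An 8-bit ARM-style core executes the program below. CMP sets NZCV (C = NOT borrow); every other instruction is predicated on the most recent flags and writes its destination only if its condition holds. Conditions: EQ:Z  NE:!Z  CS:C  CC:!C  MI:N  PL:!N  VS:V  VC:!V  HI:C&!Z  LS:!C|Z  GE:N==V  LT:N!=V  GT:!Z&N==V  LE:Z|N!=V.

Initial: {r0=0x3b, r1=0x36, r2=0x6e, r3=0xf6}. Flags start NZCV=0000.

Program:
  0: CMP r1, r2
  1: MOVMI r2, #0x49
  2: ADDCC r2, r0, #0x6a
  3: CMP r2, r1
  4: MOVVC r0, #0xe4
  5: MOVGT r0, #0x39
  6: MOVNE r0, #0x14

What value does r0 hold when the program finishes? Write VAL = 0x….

0: ✓ CMP  NZCV=1000
1: ✓ MOVMI  r2←0x49
2: ✓ ADDCC  r2←0xa5
3: ✓ CMP  NZCV=0011
4: · MOVVC
5: · MOVGT
6: ✓ MOVNE  r0←0x14

VAL = 0x14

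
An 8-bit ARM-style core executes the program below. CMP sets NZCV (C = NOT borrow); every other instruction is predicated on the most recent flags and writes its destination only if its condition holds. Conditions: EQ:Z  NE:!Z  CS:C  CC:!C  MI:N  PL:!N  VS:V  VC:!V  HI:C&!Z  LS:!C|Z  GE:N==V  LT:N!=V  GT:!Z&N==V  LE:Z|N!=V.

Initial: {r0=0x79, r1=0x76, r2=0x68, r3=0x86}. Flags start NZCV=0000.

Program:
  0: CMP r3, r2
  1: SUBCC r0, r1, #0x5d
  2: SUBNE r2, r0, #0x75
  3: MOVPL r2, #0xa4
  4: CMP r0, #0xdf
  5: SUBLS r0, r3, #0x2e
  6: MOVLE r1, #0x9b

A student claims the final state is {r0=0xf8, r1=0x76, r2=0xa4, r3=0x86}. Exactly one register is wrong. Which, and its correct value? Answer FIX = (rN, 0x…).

0: ✓ CMP  NZCV=0011
1: · SUBCC
2: ✓ SUBNE  r2←0x04
3: ✓ MOVPL  r2←0xa4
4: ✓ CMP  NZCV=1001
5: ✓ SUBLS  r0←0x58
6: · MOVLE

FIX = (r0, 0x58)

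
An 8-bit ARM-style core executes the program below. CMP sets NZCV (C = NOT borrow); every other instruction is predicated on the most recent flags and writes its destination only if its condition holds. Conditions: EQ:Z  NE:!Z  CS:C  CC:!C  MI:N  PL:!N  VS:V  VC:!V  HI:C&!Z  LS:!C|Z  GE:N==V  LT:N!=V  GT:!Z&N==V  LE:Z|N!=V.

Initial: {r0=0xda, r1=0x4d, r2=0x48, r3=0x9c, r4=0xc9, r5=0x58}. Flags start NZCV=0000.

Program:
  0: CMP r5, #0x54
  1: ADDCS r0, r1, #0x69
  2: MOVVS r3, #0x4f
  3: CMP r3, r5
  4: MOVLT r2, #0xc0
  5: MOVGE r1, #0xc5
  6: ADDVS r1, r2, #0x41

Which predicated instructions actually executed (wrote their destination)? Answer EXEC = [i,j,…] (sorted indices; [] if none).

[0] flags=0010 → (cmp)
[1] flags=0010 CS?T → r0=0xb6
[2] flags=0010 VS?F → skip
[3] flags=0011 → (cmp)
[4] flags=0011 LT?T → r2=0xc0
[5] flags=0011 GE?F → skip
[6] flags=0011 VS?T → r1=0x01

EXEC = [1,4,6]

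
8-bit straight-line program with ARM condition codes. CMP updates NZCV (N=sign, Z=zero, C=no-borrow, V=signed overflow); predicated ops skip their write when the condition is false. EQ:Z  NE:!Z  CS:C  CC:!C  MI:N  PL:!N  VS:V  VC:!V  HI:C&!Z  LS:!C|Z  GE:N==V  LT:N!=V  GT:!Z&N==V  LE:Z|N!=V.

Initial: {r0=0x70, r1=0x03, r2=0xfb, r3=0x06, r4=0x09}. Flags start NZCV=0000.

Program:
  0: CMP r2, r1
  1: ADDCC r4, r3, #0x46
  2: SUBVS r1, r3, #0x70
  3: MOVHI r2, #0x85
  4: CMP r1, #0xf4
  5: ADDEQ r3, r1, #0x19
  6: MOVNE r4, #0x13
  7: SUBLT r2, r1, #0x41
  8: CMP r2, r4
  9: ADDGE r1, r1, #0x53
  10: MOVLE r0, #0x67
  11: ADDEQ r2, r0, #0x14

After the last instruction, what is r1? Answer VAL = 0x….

VAL = 0x03

0: ✓ CMP  NZCV=1010
1: · ADDCC
2: · SUBVS
3: ✓ MOVHI  r2←0x85
4: ✓ CMP  NZCV=0000
5: · ADDEQ
6: ✓ MOVNE  r4←0x13
7: · SUBLT
8: ✓ CMP  NZCV=0011
9: · ADDGE
10: ✓ MOVLE  r0←0x67
11: · ADDEQ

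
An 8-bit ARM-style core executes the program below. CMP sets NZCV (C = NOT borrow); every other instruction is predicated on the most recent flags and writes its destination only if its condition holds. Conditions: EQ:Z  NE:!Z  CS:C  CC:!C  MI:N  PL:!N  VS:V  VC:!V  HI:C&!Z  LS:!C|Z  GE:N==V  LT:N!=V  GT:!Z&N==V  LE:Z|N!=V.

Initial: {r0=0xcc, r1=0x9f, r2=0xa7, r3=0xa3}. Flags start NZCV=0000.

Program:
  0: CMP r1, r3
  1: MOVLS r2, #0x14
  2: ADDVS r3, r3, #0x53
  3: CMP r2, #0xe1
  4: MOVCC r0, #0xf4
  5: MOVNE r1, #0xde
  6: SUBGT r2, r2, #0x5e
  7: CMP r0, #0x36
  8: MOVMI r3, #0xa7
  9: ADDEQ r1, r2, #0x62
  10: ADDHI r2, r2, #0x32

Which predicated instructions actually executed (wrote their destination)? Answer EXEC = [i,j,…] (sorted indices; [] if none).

EXEC = [1,4,5,6,8,10]

[0] flags=1000 → (cmp)
[1] flags=1000 LS?T → r2=0x14
[2] flags=1000 VS?F → skip
[3] flags=0000 → (cmp)
[4] flags=0000 CC?T → r0=0xf4
[5] flags=0000 NE?T → r1=0xde
[6] flags=0000 GT?T → r2=0xb6
[7] flags=1010 → (cmp)
[8] flags=1010 MI?T → r3=0xa7
[9] flags=1010 EQ?F → skip
[10] flags=1010 HI?T → r2=0xe8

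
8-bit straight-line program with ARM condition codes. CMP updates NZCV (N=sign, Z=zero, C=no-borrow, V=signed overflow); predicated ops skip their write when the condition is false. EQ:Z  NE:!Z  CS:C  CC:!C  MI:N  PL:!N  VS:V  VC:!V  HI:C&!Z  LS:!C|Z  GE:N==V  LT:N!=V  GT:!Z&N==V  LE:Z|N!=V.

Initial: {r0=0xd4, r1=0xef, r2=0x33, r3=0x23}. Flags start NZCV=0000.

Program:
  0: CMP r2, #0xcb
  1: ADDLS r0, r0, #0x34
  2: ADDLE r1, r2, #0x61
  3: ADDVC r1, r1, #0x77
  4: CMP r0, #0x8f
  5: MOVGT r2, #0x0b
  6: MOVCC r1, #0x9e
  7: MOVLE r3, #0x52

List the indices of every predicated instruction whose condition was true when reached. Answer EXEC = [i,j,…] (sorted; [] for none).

EXEC = [1,3,5,6]

[0] flags=0000 → (cmp)
[1] flags=0000 LS?T → r0=0x08
[2] flags=0000 LE?F → skip
[3] flags=0000 VC?T → r1=0x66
[4] flags=0000 → (cmp)
[5] flags=0000 GT?T → r2=0x0b
[6] flags=0000 CC?T → r1=0x9e
[7] flags=0000 LE?F → skip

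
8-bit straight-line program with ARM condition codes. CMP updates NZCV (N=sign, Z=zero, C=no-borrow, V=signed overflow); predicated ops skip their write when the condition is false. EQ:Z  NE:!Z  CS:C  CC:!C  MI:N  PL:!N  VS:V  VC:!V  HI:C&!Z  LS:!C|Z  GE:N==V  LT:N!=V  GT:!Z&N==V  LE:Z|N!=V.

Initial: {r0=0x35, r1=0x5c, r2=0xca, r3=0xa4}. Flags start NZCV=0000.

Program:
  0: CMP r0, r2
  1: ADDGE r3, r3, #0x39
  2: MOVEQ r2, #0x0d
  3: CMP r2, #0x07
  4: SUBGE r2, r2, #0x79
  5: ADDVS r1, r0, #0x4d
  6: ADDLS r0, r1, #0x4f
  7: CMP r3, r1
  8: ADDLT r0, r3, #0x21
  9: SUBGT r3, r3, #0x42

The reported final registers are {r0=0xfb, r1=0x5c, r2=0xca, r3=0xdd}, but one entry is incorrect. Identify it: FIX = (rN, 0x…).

FIX = (r0, 0xfe)

[0] flags=0000 → (cmp)
[1] flags=0000 GE?T → r3=0xdd
[2] flags=0000 EQ?F → skip
[3] flags=1010 → (cmp)
[4] flags=1010 GE?F → skip
[5] flags=1010 VS?F → skip
[6] flags=1010 LS?F → skip
[7] flags=1010 → (cmp)
[8] flags=1010 LT?T → r0=0xfe
[9] flags=1010 GT?F → skip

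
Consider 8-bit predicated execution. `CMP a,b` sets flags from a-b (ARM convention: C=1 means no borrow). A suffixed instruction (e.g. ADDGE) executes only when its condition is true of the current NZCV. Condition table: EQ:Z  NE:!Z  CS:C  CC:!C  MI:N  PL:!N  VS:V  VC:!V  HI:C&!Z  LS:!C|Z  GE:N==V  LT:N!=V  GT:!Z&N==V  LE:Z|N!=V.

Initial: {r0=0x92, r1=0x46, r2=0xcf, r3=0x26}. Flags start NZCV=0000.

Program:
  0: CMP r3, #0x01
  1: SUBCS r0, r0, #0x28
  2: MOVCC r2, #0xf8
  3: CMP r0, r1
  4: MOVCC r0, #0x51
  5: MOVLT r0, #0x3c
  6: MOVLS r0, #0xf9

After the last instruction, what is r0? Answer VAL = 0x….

VAL = 0x6a

0: ✓ CMP  NZCV=0010
1: ✓ SUBCS  r0←0x6a
2: · MOVCC
3: ✓ CMP  NZCV=0010
4: · MOVCC
5: · MOVLT
6: · MOVLS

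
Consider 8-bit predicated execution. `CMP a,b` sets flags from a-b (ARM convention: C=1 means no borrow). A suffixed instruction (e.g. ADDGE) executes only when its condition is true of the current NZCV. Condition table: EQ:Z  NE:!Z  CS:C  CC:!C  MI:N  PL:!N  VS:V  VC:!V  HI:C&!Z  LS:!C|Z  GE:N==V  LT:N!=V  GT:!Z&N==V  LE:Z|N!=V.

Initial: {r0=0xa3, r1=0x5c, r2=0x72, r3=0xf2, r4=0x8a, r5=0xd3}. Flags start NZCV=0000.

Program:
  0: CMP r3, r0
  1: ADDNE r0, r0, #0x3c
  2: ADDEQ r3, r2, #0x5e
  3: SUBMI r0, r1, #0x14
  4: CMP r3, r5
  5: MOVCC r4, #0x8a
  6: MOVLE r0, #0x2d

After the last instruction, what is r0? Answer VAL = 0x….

0: ✓ CMP  NZCV=0010
1: ✓ ADDNE  r0←0xdf
2: · ADDEQ
3: · SUBMI
4: ✓ CMP  NZCV=0010
5: · MOVCC
6: · MOVLE

VAL = 0xdf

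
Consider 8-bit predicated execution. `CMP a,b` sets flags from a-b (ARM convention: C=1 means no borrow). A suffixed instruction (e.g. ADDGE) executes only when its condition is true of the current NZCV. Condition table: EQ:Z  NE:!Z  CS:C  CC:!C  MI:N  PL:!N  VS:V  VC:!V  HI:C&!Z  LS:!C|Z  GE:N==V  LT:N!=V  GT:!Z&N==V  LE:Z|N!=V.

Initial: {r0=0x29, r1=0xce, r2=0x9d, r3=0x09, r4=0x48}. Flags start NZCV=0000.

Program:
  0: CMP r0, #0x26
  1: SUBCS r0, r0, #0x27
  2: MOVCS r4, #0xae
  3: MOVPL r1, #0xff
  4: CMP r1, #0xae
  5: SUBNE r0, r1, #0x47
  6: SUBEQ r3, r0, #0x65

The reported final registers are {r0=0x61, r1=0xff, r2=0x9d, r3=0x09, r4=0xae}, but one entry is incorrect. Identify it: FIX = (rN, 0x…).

FIX = (r0, 0xb8)

0: ✓ CMP  NZCV=0010
1: ✓ SUBCS  r0←0x02
2: ✓ MOVCS  r4←0xae
3: ✓ MOVPL  r1←0xff
4: ✓ CMP  NZCV=0010
5: ✓ SUBNE  r0←0xb8
6: · SUBEQ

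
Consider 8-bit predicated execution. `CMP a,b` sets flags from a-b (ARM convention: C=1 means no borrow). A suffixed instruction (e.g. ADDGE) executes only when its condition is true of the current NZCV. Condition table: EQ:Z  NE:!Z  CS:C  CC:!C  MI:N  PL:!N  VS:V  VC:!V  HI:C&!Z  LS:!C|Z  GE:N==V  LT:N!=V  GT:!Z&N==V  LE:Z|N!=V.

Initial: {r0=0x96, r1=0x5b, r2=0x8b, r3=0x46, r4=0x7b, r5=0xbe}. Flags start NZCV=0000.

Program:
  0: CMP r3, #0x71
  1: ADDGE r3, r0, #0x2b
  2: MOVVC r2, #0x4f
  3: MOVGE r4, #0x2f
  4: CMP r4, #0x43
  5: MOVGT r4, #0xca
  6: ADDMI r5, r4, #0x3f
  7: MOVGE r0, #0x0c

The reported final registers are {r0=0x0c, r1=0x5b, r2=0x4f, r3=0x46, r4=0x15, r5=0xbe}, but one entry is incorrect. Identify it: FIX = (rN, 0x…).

FIX = (r4, 0xca)

0: ✓ CMP  NZCV=1000
1: · ADDGE
2: ✓ MOVVC  r2←0x4f
3: · MOVGE
4: ✓ CMP  NZCV=0010
5: ✓ MOVGT  r4←0xca
6: · ADDMI
7: ✓ MOVGE  r0←0x0c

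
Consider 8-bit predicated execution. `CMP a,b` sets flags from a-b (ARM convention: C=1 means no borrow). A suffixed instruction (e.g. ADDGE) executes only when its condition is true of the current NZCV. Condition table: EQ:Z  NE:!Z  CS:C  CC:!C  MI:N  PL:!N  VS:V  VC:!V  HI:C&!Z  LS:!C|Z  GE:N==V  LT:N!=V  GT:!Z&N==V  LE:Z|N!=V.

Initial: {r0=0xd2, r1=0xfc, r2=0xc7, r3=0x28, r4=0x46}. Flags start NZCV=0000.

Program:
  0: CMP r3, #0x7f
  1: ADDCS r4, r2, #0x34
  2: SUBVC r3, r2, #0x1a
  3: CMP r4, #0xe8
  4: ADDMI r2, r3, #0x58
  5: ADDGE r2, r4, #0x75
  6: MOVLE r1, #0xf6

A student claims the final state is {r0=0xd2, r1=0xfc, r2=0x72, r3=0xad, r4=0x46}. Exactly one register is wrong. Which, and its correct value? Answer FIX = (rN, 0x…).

[0] flags=1000 → (cmp)
[1] flags=1000 CS?F → skip
[2] flags=1000 VC?T → r3=0xad
[3] flags=0000 → (cmp)
[4] flags=0000 MI?F → skip
[5] flags=0000 GE?T → r2=0xbb
[6] flags=0000 LE?F → skip

FIX = (r2, 0xbb)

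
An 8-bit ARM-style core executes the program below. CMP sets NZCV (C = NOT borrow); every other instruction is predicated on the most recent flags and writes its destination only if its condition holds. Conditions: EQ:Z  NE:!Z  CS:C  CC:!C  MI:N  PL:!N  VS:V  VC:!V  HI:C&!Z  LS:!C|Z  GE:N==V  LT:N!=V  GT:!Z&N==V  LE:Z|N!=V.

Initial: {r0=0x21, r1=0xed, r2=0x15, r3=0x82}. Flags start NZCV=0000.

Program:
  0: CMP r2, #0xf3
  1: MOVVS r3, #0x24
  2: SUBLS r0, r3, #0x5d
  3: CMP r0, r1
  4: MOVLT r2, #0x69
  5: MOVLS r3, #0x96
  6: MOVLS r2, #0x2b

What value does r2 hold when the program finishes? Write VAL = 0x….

[0] flags=0000 → (cmp)
[1] flags=0000 VS?F → skip
[2] flags=0000 LS?T → r0=0x25
[3] flags=0000 → (cmp)
[4] flags=0000 LT?F → skip
[5] flags=0000 LS?T → r3=0x96
[6] flags=0000 LS?T → r2=0x2b

VAL = 0x2b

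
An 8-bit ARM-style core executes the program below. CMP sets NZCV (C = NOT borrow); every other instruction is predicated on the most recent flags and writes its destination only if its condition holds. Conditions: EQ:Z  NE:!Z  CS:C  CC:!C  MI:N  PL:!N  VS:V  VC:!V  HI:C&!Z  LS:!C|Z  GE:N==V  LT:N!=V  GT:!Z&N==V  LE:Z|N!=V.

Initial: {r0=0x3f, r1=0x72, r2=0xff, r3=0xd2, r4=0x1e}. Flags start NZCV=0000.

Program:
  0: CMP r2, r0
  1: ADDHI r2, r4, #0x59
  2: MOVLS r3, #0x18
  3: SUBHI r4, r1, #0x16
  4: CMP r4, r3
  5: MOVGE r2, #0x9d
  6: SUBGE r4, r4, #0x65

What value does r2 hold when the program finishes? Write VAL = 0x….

VAL = 0x9d

0: ✓ CMP  NZCV=1010
1: ✓ ADDHI  r2←0x77
2: · MOVLS
3: ✓ SUBHI  r4←0x5c
4: ✓ CMP  NZCV=1001
5: ✓ MOVGE  r2←0x9d
6: ✓ SUBGE  r4←0xf7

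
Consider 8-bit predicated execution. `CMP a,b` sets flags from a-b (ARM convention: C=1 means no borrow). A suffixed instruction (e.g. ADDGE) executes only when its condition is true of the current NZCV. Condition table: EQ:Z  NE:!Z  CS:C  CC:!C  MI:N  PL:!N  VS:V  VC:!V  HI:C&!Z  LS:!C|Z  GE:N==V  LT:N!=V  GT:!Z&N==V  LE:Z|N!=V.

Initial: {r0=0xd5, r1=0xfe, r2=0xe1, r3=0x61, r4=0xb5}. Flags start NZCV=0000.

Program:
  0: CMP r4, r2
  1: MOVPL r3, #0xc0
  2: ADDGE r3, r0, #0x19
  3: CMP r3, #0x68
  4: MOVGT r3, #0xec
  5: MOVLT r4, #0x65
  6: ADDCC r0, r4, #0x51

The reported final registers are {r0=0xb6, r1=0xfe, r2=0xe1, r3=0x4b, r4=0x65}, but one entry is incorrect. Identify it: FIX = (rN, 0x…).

0: ✓ CMP  NZCV=1000
1: · MOVPL
2: · ADDGE
3: ✓ CMP  NZCV=1000
4: · MOVGT
5: ✓ MOVLT  r4←0x65
6: ✓ ADDCC  r0←0xb6

FIX = (r3, 0x61)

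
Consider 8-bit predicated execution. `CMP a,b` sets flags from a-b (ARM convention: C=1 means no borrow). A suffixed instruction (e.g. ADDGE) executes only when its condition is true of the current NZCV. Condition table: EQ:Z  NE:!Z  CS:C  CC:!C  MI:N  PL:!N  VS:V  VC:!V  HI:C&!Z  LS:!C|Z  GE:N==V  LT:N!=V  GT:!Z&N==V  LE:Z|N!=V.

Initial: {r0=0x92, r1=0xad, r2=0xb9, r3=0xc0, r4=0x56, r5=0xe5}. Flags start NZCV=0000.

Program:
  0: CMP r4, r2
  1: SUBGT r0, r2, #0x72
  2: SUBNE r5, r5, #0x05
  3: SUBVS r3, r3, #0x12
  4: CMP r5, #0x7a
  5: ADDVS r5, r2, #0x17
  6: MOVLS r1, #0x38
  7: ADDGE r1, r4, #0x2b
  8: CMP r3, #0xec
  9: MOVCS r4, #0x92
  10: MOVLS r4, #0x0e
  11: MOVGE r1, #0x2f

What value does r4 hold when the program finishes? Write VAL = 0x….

[0] flags=1001 → (cmp)
[1] flags=1001 GT?T → r0=0x47
[2] flags=1001 NE?T → r5=0xe0
[3] flags=1001 VS?T → r3=0xae
[4] flags=0011 → (cmp)
[5] flags=0011 VS?T → r5=0xd0
[6] flags=0011 LS?F → skip
[7] flags=0011 GE?F → skip
[8] flags=1000 → (cmp)
[9] flags=1000 CS?F → skip
[10] flags=1000 LS?T → r4=0x0e
[11] flags=1000 GE?F → skip

VAL = 0x0e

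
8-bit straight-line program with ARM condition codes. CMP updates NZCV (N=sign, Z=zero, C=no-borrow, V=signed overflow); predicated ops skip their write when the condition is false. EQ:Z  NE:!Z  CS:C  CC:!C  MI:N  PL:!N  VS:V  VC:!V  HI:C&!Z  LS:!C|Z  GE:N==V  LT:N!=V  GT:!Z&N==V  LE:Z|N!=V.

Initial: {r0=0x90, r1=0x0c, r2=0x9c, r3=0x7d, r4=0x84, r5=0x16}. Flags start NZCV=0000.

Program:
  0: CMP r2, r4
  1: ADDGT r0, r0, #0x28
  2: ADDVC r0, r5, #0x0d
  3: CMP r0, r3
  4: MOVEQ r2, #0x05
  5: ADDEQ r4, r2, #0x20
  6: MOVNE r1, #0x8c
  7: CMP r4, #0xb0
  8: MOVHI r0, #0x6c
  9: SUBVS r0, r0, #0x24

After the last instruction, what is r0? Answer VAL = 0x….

VAL = 0x23

[0] flags=0010 → (cmp)
[1] flags=0010 GT?T → r0=0xb8
[2] flags=0010 VC?T → r0=0x23
[3] flags=1000 → (cmp)
[4] flags=1000 EQ?F → skip
[5] flags=1000 EQ?F → skip
[6] flags=1000 NE?T → r1=0x8c
[7] flags=1000 → (cmp)
[8] flags=1000 HI?F → skip
[9] flags=1000 VS?F → skip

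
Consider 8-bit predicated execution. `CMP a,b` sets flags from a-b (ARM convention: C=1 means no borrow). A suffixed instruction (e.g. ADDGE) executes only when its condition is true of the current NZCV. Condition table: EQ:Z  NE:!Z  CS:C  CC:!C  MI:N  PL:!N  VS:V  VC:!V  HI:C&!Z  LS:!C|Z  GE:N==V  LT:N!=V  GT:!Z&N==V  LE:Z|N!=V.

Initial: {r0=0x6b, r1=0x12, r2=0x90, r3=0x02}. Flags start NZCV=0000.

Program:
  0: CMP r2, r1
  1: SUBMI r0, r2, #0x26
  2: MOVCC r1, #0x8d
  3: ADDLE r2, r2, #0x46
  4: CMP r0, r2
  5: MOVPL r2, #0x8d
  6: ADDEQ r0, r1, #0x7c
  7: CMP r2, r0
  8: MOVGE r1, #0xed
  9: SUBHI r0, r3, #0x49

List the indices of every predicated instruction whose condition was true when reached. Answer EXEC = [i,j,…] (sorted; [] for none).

EXEC = [3,9]

0: ✓ CMP  NZCV=0011
1: · SUBMI
2: · MOVCC
3: ✓ ADDLE  r2←0xd6
4: ✓ CMP  NZCV=1001
5: · MOVPL
6: · ADDEQ
7: ✓ CMP  NZCV=0011
8: · MOVGE
9: ✓ SUBHI  r0←0xb9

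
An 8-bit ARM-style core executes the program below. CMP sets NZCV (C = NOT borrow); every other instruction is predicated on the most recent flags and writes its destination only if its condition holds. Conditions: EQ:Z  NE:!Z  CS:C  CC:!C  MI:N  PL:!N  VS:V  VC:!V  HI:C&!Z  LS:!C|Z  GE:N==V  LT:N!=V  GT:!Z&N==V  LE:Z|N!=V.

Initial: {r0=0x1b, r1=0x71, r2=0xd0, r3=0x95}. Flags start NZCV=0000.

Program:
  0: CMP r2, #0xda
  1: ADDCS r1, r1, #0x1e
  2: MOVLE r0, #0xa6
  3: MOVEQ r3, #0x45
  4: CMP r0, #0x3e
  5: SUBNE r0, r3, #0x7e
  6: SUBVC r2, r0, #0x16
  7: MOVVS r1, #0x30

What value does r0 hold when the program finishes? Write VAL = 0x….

[0] flags=1000 → (cmp)
[1] flags=1000 CS?F → skip
[2] flags=1000 LE?T → r0=0xa6
[3] flags=1000 EQ?F → skip
[4] flags=0011 → (cmp)
[5] flags=0011 NE?T → r0=0x17
[6] flags=0011 VC?F → skip
[7] flags=0011 VS?T → r1=0x30

VAL = 0x17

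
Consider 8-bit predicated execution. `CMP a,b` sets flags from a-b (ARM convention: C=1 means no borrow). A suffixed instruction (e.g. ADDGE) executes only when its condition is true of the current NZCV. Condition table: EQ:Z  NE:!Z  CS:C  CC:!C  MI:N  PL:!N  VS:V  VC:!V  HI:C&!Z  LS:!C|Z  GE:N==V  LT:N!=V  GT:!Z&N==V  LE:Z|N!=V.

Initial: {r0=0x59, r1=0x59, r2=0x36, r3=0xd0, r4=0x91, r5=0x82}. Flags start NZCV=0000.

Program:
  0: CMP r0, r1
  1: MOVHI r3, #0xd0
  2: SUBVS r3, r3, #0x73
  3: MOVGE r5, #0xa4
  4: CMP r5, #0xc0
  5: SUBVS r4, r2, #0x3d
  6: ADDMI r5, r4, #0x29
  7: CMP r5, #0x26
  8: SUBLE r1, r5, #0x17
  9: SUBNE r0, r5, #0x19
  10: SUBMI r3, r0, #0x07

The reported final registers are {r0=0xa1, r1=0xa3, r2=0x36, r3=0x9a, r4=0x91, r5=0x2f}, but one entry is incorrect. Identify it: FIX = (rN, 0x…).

0: ✓ CMP  NZCV=0110
1: · MOVHI
2: · SUBVS
3: ✓ MOVGE  r5←0xa4
4: ✓ CMP  NZCV=1000
5: · SUBVS
6: ✓ ADDMI  r5←0xba
7: ✓ CMP  NZCV=1010
8: ✓ SUBLE  r1←0xa3
9: ✓ SUBNE  r0←0xa1
10: ✓ SUBMI  r3←0x9a

FIX = (r5, 0xba)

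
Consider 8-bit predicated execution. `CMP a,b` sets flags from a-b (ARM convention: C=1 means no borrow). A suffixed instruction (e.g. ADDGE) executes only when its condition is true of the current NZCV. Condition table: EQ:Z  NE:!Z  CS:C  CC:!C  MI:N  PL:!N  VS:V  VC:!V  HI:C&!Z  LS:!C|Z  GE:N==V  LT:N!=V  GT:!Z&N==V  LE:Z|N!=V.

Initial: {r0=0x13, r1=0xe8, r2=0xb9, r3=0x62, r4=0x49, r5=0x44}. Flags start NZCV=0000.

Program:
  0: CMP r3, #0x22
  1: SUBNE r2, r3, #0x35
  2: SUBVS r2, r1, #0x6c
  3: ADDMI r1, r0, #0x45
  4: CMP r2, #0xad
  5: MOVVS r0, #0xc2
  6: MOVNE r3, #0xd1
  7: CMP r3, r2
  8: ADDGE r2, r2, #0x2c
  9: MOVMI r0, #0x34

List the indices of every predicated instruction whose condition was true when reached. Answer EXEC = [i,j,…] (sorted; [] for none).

EXEC = [1,5,6,9]

[0] flags=0010 → (cmp)
[1] flags=0010 NE?T → r2=0x2d
[2] flags=0010 VS?F → skip
[3] flags=0010 MI?F → skip
[4] flags=1001 → (cmp)
[5] flags=1001 VS?T → r0=0xc2
[6] flags=1001 NE?T → r3=0xd1
[7] flags=1010 → (cmp)
[8] flags=1010 GE?F → skip
[9] flags=1010 MI?T → r0=0x34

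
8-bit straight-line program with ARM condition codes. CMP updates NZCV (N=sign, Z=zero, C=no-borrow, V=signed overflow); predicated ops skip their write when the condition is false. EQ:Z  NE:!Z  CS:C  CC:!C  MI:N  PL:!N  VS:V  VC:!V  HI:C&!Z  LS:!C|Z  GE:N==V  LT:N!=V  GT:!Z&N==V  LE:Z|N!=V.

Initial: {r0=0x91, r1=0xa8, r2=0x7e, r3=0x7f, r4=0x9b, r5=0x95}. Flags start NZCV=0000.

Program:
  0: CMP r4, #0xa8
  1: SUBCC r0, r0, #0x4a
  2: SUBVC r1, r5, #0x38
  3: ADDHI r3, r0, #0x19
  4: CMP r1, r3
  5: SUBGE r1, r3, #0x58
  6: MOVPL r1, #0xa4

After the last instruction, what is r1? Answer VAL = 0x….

[0] flags=1000 → (cmp)
[1] flags=1000 CC?T → r0=0x47
[2] flags=1000 VC?T → r1=0x5d
[3] flags=1000 HI?F → skip
[4] flags=1000 → (cmp)
[5] flags=1000 GE?F → skip
[6] flags=1000 PL?F → skip

VAL = 0x5d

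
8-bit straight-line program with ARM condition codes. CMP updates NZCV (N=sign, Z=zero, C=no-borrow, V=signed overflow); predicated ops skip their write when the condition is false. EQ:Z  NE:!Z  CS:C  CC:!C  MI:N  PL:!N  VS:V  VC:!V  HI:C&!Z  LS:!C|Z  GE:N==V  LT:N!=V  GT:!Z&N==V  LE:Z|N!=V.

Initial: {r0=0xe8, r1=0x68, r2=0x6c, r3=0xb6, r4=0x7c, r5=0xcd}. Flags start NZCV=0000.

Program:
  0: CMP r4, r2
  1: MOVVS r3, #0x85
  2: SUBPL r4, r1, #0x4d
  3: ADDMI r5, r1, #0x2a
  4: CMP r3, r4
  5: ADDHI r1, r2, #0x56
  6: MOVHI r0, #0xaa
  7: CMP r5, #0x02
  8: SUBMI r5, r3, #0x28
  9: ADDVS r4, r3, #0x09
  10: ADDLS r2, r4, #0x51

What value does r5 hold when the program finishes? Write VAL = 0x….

VAL = 0x8e

0: ✓ CMP  NZCV=0010
1: · MOVVS
2: ✓ SUBPL  r4←0x1b
3: · ADDMI
4: ✓ CMP  NZCV=1010
5: ✓ ADDHI  r1←0xc2
6: ✓ MOVHI  r0←0xaa
7: ✓ CMP  NZCV=1010
8: ✓ SUBMI  r5←0x8e
9: · ADDVS
10: · ADDLS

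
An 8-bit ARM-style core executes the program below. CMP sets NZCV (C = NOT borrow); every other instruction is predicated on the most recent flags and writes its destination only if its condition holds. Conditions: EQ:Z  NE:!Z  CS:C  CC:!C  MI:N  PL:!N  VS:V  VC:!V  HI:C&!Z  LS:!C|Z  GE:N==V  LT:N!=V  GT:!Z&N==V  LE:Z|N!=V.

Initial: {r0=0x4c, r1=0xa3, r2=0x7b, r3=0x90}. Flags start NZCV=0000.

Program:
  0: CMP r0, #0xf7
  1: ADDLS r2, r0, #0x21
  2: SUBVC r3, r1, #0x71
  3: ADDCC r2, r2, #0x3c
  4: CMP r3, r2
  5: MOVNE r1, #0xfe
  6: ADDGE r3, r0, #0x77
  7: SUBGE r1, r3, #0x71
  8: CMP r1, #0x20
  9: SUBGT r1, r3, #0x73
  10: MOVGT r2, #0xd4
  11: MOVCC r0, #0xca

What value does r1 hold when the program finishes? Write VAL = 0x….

VAL = 0x50

0: ✓ CMP  NZCV=0000
1: ✓ ADDLS  r2←0x6d
2: ✓ SUBVC  r3←0x32
3: ✓ ADDCC  r2←0xa9
4: ✓ CMP  NZCV=1001
5: ✓ MOVNE  r1←0xfe
6: ✓ ADDGE  r3←0xc3
7: ✓ SUBGE  r1←0x52
8: ✓ CMP  NZCV=0010
9: ✓ SUBGT  r1←0x50
10: ✓ MOVGT  r2←0xd4
11: · MOVCC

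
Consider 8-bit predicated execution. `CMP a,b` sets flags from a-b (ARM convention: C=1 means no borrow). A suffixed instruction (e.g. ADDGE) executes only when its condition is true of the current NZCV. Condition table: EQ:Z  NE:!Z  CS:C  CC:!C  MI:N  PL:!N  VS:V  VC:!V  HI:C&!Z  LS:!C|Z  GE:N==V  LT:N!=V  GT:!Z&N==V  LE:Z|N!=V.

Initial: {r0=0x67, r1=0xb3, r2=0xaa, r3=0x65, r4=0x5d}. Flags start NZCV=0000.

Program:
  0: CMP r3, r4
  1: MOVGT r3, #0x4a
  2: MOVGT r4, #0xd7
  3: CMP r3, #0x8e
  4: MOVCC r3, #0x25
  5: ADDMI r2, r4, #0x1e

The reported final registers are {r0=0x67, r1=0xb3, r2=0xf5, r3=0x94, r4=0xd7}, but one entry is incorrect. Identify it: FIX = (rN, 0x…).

FIX = (r3, 0x25)

[0] flags=0010 → (cmp)
[1] flags=0010 GT?T → r3=0x4a
[2] flags=0010 GT?T → r4=0xd7
[3] flags=1001 → (cmp)
[4] flags=1001 CC?T → r3=0x25
[5] flags=1001 MI?T → r2=0xf5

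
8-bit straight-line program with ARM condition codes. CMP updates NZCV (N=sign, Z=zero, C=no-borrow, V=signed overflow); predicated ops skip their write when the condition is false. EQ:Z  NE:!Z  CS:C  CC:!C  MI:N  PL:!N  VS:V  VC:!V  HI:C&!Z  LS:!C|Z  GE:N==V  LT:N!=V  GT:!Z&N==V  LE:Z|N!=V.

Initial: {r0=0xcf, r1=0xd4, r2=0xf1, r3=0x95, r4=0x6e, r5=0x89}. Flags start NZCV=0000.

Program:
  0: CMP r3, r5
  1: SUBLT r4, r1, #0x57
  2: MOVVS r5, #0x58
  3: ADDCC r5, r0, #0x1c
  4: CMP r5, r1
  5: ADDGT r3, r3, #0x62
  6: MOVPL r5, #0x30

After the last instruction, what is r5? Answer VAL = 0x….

0: ✓ CMP  NZCV=0010
1: · SUBLT
2: · MOVVS
3: · ADDCC
4: ✓ CMP  NZCV=1000
5: · ADDGT
6: · MOVPL

VAL = 0x89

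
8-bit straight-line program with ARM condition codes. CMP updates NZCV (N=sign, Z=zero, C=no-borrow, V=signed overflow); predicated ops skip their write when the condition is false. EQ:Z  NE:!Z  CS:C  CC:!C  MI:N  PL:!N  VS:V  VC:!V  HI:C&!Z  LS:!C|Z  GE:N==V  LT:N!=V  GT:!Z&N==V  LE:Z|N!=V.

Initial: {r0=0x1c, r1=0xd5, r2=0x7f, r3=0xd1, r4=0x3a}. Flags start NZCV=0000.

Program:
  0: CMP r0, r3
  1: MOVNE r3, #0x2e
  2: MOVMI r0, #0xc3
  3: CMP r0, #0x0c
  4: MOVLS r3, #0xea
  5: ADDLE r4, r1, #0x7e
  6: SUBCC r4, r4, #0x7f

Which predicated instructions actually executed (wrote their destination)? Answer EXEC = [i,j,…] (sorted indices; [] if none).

EXEC = [1]

0: ✓ CMP  NZCV=0000
1: ✓ MOVNE  r3←0x2e
2: · MOVMI
3: ✓ CMP  NZCV=0010
4: · MOVLS
5: · ADDLE
6: · SUBCC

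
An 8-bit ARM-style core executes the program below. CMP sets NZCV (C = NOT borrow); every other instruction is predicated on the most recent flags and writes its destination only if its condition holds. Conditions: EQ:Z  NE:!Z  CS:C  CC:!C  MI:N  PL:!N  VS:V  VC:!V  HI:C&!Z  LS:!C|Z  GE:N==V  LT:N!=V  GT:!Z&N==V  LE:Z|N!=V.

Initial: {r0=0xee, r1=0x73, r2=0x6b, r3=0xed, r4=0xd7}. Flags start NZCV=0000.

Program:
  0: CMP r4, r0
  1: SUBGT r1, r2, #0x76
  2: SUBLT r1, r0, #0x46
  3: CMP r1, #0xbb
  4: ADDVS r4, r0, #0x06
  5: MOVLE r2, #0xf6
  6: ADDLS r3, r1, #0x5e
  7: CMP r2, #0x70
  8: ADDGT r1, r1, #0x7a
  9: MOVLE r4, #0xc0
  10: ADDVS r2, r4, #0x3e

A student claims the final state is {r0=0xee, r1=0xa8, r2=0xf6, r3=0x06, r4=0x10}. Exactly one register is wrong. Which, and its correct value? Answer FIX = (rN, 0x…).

FIX = (r4, 0xc0)

[0] flags=1000 → (cmp)
[1] flags=1000 GT?F → skip
[2] flags=1000 LT?T → r1=0xa8
[3] flags=1000 → (cmp)
[4] flags=1000 VS?F → skip
[5] flags=1000 LE?T → r2=0xf6
[6] flags=1000 LS?T → r3=0x06
[7] flags=1010 → (cmp)
[8] flags=1010 GT?F → skip
[9] flags=1010 LE?T → r4=0xc0
[10] flags=1010 VS?F → skip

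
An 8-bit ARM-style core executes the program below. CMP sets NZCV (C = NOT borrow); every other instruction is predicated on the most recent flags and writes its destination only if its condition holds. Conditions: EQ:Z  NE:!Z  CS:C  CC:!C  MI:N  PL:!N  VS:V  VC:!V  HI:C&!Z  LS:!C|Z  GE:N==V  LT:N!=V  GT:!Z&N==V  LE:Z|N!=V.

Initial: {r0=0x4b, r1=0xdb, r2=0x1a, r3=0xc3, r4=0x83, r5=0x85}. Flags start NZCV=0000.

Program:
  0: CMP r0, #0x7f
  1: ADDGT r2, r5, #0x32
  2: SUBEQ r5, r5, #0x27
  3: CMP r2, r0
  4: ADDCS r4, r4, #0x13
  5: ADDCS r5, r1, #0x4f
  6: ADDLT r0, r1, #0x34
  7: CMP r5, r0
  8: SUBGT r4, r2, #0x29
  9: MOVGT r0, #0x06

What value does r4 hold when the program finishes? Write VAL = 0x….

[0] flags=1000 → (cmp)
[1] flags=1000 GT?F → skip
[2] flags=1000 EQ?F → skip
[3] flags=1000 → (cmp)
[4] flags=1000 CS?F → skip
[5] flags=1000 CS?F → skip
[6] flags=1000 LT?T → r0=0x0f
[7] flags=0011 → (cmp)
[8] flags=0011 GT?F → skip
[9] flags=0011 GT?F → skip

VAL = 0x83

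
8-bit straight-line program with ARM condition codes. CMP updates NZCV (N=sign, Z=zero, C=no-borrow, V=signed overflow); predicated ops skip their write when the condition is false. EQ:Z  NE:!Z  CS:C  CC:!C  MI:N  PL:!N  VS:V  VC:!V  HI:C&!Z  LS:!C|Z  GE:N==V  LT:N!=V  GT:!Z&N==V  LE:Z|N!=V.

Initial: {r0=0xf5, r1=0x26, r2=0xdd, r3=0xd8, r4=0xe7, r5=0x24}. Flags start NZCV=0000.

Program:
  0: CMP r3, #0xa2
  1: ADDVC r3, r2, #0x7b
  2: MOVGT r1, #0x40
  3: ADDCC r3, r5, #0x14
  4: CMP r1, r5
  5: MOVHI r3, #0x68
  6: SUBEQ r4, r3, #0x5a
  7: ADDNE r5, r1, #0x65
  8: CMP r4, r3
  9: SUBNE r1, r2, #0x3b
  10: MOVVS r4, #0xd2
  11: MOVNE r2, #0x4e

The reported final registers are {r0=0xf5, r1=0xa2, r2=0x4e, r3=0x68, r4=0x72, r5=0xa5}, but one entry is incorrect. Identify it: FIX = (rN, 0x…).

FIX = (r4, 0xd2)

[0] flags=0010 → (cmp)
[1] flags=0010 VC?T → r3=0x58
[2] flags=0010 GT?T → r1=0x40
[3] flags=0010 CC?F → skip
[4] flags=0010 → (cmp)
[5] flags=0010 HI?T → r3=0x68
[6] flags=0010 EQ?F → skip
[7] flags=0010 NE?T → r5=0xa5
[8] flags=0011 → (cmp)
[9] flags=0011 NE?T → r1=0xa2
[10] flags=0011 VS?T → r4=0xd2
[11] flags=0011 NE?T → r2=0x4e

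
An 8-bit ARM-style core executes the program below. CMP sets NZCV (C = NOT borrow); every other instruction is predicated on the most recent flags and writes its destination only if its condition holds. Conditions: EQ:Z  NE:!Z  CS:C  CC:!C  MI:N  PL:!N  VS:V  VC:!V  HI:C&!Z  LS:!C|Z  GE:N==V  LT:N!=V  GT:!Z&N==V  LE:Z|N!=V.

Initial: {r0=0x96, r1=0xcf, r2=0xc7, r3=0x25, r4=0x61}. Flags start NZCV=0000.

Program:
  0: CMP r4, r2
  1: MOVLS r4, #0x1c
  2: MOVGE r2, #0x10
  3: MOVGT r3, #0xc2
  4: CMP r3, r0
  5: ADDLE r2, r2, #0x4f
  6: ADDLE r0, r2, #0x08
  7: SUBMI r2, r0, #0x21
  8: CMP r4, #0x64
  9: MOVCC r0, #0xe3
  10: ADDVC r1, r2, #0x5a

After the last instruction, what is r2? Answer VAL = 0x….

[0] flags=1001 → (cmp)
[1] flags=1001 LS?T → r4=0x1c
[2] flags=1001 GE?T → r2=0x10
[3] flags=1001 GT?T → r3=0xc2
[4] flags=0010 → (cmp)
[5] flags=0010 LE?F → skip
[6] flags=0010 LE?F → skip
[7] flags=0010 MI?F → skip
[8] flags=1000 → (cmp)
[9] flags=1000 CC?T → r0=0xe3
[10] flags=1000 VC?T → r1=0x6a

VAL = 0x10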